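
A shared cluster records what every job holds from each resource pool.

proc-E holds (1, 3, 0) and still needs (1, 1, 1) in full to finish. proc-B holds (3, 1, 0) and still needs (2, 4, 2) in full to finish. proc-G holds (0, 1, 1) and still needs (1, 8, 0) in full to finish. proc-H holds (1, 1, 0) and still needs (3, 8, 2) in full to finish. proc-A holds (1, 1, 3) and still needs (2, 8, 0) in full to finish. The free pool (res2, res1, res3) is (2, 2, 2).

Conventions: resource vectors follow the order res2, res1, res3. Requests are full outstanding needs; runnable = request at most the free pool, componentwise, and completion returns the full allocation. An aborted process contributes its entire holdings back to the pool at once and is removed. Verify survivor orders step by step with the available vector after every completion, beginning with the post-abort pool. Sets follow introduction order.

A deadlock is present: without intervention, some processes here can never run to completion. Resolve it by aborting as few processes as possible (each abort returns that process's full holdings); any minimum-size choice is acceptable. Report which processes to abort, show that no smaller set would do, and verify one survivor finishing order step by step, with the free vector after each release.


Abort proc-H and proc-A.
Key observation: proc-G had no path to completion before; after the abort of proc-H and proc-A ((2, 2, 3) returned), step 3 is where it fits.
No one abort is enough; case by case: proc-E alone leaves proc-G blocked (short on res1); proc-B alone leaves proc-G blocked (short on res1); proc-G alone leaves proc-H blocked (short on res1); proc-H alone leaves proc-G blocked (short on res1); proc-A alone leaves proc-G blocked (short on res1).
The survivors complete as proc-E, proc-B, proc-G. Step-by-step check (starting from the post-abort pool):
  pool = (4, 4, 5)
  proc-E: need (1, 1, 1) fits (4, 4, 5); releases (1, 3, 0), pool now (5, 7, 5)
  proc-B: need (2, 4, 2) fits (5, 7, 5); releases (3, 1, 0), pool now (8, 8, 5)
  proc-G: need (1, 8, 0) fits (8, 8, 5); releases (0, 1, 1), pool now (8, 9, 6)


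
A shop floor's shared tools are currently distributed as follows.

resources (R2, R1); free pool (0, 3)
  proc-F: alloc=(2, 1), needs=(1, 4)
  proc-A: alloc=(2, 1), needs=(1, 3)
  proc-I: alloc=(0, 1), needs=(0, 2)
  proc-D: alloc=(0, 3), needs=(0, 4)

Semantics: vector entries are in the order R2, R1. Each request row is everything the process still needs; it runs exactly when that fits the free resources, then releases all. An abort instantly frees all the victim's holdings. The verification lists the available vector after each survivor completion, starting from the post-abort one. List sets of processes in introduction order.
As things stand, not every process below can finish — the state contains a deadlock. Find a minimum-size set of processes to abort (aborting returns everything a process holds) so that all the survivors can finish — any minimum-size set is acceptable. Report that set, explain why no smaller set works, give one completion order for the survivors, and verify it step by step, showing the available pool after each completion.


Minimum abort set: proc-F.
Key observation: proc-A was stuck for good until proc-F gave back (2, 1); in the order shown it finishes at step 1.
Why nothing smaller works: aborting no one leaves the state deadlocked as given.
Survivors finish in the order: proc-A, proc-D, proc-I. Verifying each step (pool after the aborts first):
  pool = (2, 4)
  proc-A: need (1, 3) fits (2, 4); releases (2, 1), pool now (4, 5)
  proc-D: need (0, 4) fits (4, 5); releases (0, 3), pool now (4, 8)
  proc-I: need (0, 2) fits (4, 8); releases (0, 1), pool now (4, 9)


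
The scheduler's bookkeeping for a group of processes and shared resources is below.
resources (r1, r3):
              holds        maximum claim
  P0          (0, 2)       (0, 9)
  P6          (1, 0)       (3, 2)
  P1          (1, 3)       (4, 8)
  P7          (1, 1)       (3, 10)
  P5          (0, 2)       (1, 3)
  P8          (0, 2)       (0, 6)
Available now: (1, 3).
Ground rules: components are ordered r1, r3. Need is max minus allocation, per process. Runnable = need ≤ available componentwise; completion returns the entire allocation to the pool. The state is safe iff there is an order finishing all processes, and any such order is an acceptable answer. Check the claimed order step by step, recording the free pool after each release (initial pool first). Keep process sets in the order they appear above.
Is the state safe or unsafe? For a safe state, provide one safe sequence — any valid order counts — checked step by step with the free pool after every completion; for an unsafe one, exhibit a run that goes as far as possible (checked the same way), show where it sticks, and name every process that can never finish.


The state is UNSAFE.
Key observation: no order helps: past P5, P8, P0, the free pool tops out at (1, 9), below what each blocked process needs in r1.
Going as far as possible: P5, P8, P0; after that, nothing fits. Check, step by step:
  pool = (1, 3)
  P5 needs (1, 1) <= (1, 3) -> finishes; pool += (0, 2) = (1, 5)
  P8 needs (0, 4) <= (1, 5) -> finishes; pool += (0, 2) = (1, 7)
  P0 needs (0, 7) <= (1, 7) -> finishes; pool += (0, 2) = (1, 9)
  P6 cannot run: need (2, 2) vs free (1, 9) (insufficient r1)
  P1 cannot run: need (3, 5) vs free (1, 9) (insufficient r1)
  P7 cannot run: need (2, 9) vs free (1, 9) (insufficient r1)
Processes that can never finish: P6, P1 and P7.


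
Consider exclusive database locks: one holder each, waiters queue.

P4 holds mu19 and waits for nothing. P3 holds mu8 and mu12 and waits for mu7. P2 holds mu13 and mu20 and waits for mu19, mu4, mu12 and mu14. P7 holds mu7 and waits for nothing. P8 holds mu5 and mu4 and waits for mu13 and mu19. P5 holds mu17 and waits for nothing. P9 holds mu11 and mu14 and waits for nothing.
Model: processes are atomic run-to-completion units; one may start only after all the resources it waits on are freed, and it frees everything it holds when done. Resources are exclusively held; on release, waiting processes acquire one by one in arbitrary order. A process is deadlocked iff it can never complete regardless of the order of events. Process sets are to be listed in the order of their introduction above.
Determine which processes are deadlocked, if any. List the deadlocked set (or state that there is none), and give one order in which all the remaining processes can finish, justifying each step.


Deadlocked: P2 and P8.
Key observation: the cycle P2 -> P8 -> P2 can never break — each member waits on the next; no other process is dragged down with it.
The rest can finish in the order P4, P9, P7, P5, P3.
Check, step by step:
  run P4 (it waits on nothing); releases mu19
  run P9 (it waits on nothing); releases mu11 and mu14
  run P7 (it waits on nothing); releases mu7
  run P5 (it waits on nothing); releases mu17
  P3 waits on mu7 — all released -> runs and releases mu8 and mu12


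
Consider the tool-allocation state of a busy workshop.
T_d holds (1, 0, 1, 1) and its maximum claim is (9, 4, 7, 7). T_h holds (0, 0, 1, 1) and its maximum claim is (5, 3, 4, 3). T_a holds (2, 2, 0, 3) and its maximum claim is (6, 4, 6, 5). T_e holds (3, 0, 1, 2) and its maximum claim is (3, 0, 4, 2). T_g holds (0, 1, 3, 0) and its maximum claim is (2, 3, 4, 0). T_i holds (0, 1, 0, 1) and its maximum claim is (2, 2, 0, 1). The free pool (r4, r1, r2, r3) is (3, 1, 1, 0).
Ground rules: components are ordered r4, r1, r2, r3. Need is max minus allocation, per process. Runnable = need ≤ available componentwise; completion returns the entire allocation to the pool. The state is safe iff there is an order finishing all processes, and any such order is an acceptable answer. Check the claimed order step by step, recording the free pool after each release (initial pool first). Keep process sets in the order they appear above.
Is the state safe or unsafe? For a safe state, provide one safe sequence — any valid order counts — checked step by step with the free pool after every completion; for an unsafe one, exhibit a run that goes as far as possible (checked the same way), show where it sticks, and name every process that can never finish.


SAFE — a valid safe sequence is T_i, T_g, T_e, T_h, T_a, T_d.
Key observation: T_i marks the first exact bind of the order: its need (2, 1, 0, 0) fits the free (3, 1, 1, 0) with zero slack on a requested resource.
Walking it through:
  pool = (3, 1, 1, 0)
  T_i needs (2, 1, 0, 0) <= (3, 1, 1, 0) -> finishes; pool += (0, 1, 0, 1) = (3, 2, 1, 1)
  T_g needs (2, 2, 1, 0) <= (3, 2, 1, 1) -> finishes; pool += (0, 1, 3, 0) = (3, 3, 4, 1)
  T_e needs (0, 0, 3, 0) <= (3, 3, 4, 1) -> finishes; pool += (3, 0, 1, 2) = (6, 3, 5, 3)
  T_h needs (5, 3, 3, 2) <= (6, 3, 5, 3) -> finishes; pool += (0, 0, 1, 1) = (6, 3, 6, 4)
  T_a needs (4, 2, 6, 2) <= (6, 3, 6, 4) -> finishes; pool += (2, 2, 0, 3) = (8, 5, 6, 7)
  T_d needs (8, 4, 6, 6) <= (8, 5, 6, 7) -> finishes; pool += (1, 0, 1, 1) = (9, 5, 7, 8)


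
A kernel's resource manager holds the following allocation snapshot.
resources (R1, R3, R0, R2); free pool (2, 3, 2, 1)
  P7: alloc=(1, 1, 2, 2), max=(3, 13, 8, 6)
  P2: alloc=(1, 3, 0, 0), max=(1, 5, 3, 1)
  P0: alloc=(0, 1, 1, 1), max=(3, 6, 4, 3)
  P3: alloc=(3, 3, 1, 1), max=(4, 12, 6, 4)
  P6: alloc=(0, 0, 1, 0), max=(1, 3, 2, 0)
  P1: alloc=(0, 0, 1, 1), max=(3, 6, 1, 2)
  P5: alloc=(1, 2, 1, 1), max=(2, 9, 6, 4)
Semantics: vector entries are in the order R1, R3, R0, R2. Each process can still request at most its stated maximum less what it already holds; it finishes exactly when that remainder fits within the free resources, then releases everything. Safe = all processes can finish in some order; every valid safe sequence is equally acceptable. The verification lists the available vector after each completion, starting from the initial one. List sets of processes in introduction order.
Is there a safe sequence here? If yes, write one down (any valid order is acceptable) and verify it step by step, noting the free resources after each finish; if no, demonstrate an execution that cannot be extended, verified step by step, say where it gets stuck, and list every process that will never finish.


SAFE, for example via the order P6, P2, P1, P0, P5, P3, P7.
Key observation: the first exact fit in this order is P6 — it needs (1, 3, 1, 0) with (2, 3, 2, 1) free, meeting a requested resource to the last unit.
Verifying each step:
  pool = (2, 3, 2, 1)
  P6 needs (1, 3, 1, 0) <= (2, 3, 2, 1) -> finishes; pool += (0, 0, 1, 0) = (2, 3, 3, 1)
  P2 needs (0, 2, 3, 1) <= (2, 3, 3, 1) -> finishes; pool += (1, 3, 0, 0) = (3, 6, 3, 1)
  P1 needs (3, 6, 0, 1) <= (3, 6, 3, 1) -> finishes; pool += (0, 0, 1, 1) = (3, 6, 4, 2)
  P0 needs (3, 5, 3, 2) <= (3, 6, 4, 2) -> finishes; pool += (0, 1, 1, 1) = (3, 7, 5, 3)
  P5 needs (1, 7, 5, 3) <= (3, 7, 5, 3) -> finishes; pool += (1, 2, 1, 1) = (4, 9, 6, 4)
  P3 needs (1, 9, 5, 3) <= (4, 9, 6, 4) -> finishes; pool += (3, 3, 1, 1) = (7, 12, 7, 5)
  P7 needs (2, 12, 6, 4) <= (7, 12, 7, 5) -> finishes; pool += (1, 1, 2, 2) = (8, 13, 9, 7)


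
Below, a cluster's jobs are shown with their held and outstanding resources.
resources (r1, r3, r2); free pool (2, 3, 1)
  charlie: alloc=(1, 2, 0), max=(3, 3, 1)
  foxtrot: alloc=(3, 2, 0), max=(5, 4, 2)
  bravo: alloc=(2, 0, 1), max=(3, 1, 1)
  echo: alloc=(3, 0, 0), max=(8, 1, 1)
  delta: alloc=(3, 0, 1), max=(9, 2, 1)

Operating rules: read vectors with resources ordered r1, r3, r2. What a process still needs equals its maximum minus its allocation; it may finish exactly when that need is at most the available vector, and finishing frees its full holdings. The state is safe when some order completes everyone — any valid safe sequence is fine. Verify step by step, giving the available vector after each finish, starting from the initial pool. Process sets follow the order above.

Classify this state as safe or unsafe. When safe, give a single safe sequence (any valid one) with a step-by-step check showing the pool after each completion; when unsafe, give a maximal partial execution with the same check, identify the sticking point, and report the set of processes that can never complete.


SAFE, for example via the order charlie, bravo, foxtrot, echo, delta.
Key observation: the order's first zero-slack moment is charlie ((2, 1, 1) needed, (2, 3, 1) free — a requested resource with nothing to spare).
Step-by-step check:
  pool = (2, 3, 1)
  run charlie (needs (2, 1, 1), free (2, 3, 1)); after release of (1, 2, 0) the pool is (3, 5, 1)
  run bravo (needs (1, 1, 0), free (3, 5, 1)); after release of (2, 0, 1) the pool is (5, 5, 2)
  run foxtrot (needs (2, 2, 2), free (5, 5, 2)); after release of (3, 2, 0) the pool is (8, 7, 2)
  run echo (needs (5, 1, 1), free (8, 7, 2)); after release of (3, 0, 0) the pool is (11, 7, 2)
  run delta (needs (6, 2, 0), free (11, 7, 2)); after release of (3, 0, 1) the pool is (14, 7, 3)


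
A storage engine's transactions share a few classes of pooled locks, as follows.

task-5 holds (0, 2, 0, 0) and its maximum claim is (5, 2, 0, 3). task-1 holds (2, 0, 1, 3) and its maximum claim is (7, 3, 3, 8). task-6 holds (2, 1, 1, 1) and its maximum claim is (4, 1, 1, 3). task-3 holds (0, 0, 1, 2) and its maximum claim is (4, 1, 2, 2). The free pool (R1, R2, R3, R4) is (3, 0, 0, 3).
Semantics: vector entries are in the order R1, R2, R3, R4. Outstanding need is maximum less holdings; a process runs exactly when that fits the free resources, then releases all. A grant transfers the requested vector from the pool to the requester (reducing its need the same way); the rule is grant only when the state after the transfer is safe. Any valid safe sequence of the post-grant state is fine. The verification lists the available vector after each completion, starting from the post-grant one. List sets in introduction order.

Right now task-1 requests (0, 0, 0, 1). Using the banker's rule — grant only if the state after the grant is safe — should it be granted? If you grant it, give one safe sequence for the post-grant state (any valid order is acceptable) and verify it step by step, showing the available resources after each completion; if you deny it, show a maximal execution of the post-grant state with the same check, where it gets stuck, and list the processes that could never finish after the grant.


GRANT. The post-grant state is safe; one safe sequence: task-6, task-3, task-5, task-1.
Key observation: the grant leaves (3, 0, 0, 2) free — enough for task-6, whose release restarts the cascade.
Step-by-step check of the post-grant state:
  pool = (3, 0, 0, 2)
  task-6 needs (2, 0, 0, 2) <= (3, 0, 0, 2) -> finishes; pool += (2, 1, 1, 1) = (5, 1, 1, 3)
  task-3 needs (4, 1, 1, 0) <= (5, 1, 1, 3) -> finishes; pool += (0, 0, 1, 2) = (5, 1, 2, 5)
  task-5 needs (5, 0, 0, 3) <= (5, 1, 2, 5) -> finishes; pool += (0, 2, 0, 0) = (5, 3, 2, 5)
  task-1 needs (5, 3, 2, 4) <= (5, 3, 2, 5) -> finishes; pool += (2, 0, 1, 4) = (7, 3, 3, 9)


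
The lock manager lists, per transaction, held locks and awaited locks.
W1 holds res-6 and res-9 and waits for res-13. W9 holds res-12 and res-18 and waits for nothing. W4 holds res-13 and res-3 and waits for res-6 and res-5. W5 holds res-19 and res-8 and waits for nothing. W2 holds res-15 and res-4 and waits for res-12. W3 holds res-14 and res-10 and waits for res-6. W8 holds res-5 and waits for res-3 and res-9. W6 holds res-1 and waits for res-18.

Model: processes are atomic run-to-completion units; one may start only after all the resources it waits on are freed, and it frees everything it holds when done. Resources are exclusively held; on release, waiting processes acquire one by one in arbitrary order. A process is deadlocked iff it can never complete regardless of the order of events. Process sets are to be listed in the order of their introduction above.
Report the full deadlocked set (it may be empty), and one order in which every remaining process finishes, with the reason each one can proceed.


Deadlocked: W1, W4, W3 and W8.
Key observation: the wait chain closes on itself along W1 -> W4 -> W1; W8 is caught in further circular waits and W3 waits into the deadlock from upstream.
A valid finishing order for the others: W9, W6, W2, W5.
Check, step by step:
  W9 waits on nothing -> runs at once and releases res-12 and res-18
  W6 waits on res-18 — all released -> runs and releases res-1
  W2 waits on res-12 — all released -> runs and releases res-15 and res-4
  W5 waits on nothing -> runs at once and releases res-19 and res-8


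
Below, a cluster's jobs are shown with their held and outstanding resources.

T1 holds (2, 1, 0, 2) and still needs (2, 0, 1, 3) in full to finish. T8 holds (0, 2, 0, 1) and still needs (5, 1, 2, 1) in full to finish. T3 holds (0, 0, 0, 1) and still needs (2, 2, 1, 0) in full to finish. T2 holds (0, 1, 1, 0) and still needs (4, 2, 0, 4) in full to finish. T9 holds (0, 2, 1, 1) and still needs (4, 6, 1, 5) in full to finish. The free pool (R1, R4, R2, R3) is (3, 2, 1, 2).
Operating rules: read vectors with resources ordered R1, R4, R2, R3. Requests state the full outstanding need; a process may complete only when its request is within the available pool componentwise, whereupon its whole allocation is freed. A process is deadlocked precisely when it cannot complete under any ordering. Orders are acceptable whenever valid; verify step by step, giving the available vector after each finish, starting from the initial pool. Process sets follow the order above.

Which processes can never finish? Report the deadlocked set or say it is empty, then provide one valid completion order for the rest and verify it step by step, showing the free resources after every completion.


The deadlocked set is empty.
Key observation: the pool covers T3 at once, and every later process fits after earlier releases.
A valid finishing order for the others: T3, T1, T2, T8, T9. Walking it through:
  pool = (3, 2, 1, 2)
  T3: need (2, 2, 1, 0) fits (3, 2, 1, 2); releases (0, 0, 0, 1), pool now (3, 2, 1, 3)
  T1: need (2, 0, 1, 3) fits (3, 2, 1, 3); releases (2, 1, 0, 2), pool now (5, 3, 1, 5)
  T2: need (4, 2, 0, 4) fits (5, 3, 1, 5); releases (0, 1, 1, 0), pool now (5, 4, 2, 5)
  T8: need (5, 1, 2, 1) fits (5, 4, 2, 5); releases (0, 2, 0, 1), pool now (5, 6, 2, 6)
  T9: need (4, 6, 1, 5) fits (5, 6, 2, 6); releases (0, 2, 1, 1), pool now (5, 8, 3, 7)


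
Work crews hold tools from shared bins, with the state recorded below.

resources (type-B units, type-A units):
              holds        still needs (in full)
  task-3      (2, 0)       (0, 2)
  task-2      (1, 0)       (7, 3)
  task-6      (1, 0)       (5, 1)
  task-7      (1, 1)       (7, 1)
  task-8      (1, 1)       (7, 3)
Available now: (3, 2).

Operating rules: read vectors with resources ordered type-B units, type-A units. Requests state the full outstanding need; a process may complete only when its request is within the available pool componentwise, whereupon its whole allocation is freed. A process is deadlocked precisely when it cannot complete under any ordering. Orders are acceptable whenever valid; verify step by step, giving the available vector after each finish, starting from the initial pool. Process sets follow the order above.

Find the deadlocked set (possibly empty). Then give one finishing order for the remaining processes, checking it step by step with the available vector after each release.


Deadlocked set: task-2, task-7 and task-8.
Key observation: the pool after task-3, task-6 is (6, 2); every surviving request exceeds it in type-B units, so progress ends there.
A valid finishing order for the others: task-3, task-6. Verifying each step:
  pool = (3, 2)
  run task-3 (needs (0, 2), free (3, 2)); after release of (2, 0) the pool is (5, 2)
  run task-6 (needs (5, 1), free (5, 2)); after release of (1, 0) the pool is (6, 2)
None of the blocked processes ever fits:
  task-2 still needs (7, 3) but only (6, 2) is free — short on type-B units and type-A units
  task-7 still needs (7, 1) but only (6, 2) is free — short on type-B units
  task-8 still needs (7, 3) but only (6, 2) is free — short on type-B units and type-A units


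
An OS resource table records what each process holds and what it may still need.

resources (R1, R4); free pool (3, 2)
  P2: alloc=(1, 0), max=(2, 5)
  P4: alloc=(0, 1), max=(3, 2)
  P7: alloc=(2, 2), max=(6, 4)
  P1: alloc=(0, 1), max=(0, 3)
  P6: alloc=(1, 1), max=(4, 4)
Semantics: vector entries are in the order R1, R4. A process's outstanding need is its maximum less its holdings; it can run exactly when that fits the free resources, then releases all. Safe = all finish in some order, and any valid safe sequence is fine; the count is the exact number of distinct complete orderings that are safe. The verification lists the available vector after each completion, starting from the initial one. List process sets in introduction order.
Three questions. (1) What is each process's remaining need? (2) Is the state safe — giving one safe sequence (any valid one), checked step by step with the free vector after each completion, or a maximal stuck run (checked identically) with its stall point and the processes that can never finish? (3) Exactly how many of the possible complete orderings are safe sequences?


(1) Remaining need (order R1, R4):
  P2: (1, 5)
  P4: (3, 1)
  P7: (4, 2)
  P1: (0, 2)
  P6: (3, 3)
(2) The state is SAFE; one workable sequence: P1, P6, P7, P2, P4.
Key observation: reading the order forward, P1 is the first process whose need (0, 2) meets the free pool (3, 2) exactly on a resource it requests.
Check, step by step:
  pool = (3, 2)
  P1 needs (0, 2) <= (3, 2) -> finishes; pool += (0, 1) = (3, 3)
  P6 needs (3, 3) <= (3, 3) -> finishes; pool += (1, 1) = (4, 4)
  P7 needs (4, 2) <= (4, 4) -> finishes; pool += (2, 2) = (6, 6)
  P2 needs (1, 5) <= (6, 6) -> finishes; pool += (1, 0) = (7, 6)
  P4 needs (3, 1) <= (7, 6) -> finishes; pool += (0, 1) = (7, 7)
(3) The exact count: 12 of the possible complete orderings are safe sequences.


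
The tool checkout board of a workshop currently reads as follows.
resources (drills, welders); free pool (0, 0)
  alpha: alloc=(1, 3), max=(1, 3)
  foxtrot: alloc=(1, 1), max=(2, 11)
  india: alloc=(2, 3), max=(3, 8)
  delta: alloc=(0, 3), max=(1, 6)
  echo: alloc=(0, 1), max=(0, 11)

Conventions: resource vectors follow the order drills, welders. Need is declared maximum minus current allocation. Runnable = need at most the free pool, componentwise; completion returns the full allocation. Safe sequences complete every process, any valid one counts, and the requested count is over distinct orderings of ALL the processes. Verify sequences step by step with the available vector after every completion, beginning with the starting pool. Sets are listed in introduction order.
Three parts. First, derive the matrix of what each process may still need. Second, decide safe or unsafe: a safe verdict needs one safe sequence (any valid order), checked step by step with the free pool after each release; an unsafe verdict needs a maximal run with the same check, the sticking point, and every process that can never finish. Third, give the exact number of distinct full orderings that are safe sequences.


(1) Outstanding need per process (order drills, welders):
  alpha: (0, 0)
  foxtrot: (1, 10)
  india: (1, 5)
  delta: (1, 3)
  echo: (0, 10)
(2) UNSAFE.
Key observation: once alpha, delta, india finish, the pool peaks at (3, 9) — and every remaining process still needs more welders than that.
The run alpha, delta, india cannot be extended any further. Walking it through:
  pool = (0, 0)
  run alpha (needs (0, 0), free (0, 0)); after release of (1, 3) the pool is (1, 3)
  run delta (needs (1, 3), free (1, 3)); after release of (0, 3) the pool is (1, 6)
  run india (needs (1, 5), free (1, 6)); after release of (2, 3) the pool is (3, 9)
  foxtrot cannot run: need (1, 10) vs free (3, 9) (insufficient welders)
  echo cannot run: need (0, 10) vs free (3, 9) (insufficient welders)
Processes that can never finish: foxtrot and echo.
(3) The exact count: 0 of the possible complete orderings are safe sequences.


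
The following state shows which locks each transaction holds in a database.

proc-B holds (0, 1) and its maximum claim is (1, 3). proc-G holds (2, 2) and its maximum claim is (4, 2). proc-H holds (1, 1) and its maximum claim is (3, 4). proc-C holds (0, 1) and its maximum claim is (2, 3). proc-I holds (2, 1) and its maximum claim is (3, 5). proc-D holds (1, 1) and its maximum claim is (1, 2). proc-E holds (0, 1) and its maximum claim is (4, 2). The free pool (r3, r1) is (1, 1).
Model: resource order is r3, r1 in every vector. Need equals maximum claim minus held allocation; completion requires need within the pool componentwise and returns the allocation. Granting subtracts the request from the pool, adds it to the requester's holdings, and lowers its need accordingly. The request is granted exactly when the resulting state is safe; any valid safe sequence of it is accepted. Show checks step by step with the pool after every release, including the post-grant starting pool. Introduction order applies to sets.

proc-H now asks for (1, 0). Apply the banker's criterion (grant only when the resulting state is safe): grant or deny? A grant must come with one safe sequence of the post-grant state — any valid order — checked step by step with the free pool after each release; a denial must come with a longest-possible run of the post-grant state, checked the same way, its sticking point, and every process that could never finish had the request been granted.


GRANT — the state after the grant stays safe, e.g. via proc-D, proc-B, proc-H, proc-I, proc-E, proc-C, proc-G.
Key observation: after the grant the pool drops to (0, 1), which still lets proc-D finish first and unwind the rest.
Step-by-step check of the post-grant state:
  pool = (0, 1)
  proc-D needs (0, 1) <= (0, 1) -> finishes; pool += (1, 1) = (1, 2)
  proc-B needs (1, 2) <= (1, 2) -> finishes; pool += (0, 1) = (1, 3)
  proc-H needs (1, 3) <= (1, 3) -> finishes; pool += (2, 1) = (3, 4)
  proc-I needs (1, 4) <= (3, 4) -> finishes; pool += (2, 1) = (5, 5)
  proc-E needs (4, 1) <= (5, 5) -> finishes; pool += (0, 1) = (5, 6)
  proc-C needs (2, 2) <= (5, 6) -> finishes; pool += (0, 1) = (5, 7)
  proc-G needs (2, 0) <= (5, 7) -> finishes; pool += (2, 2) = (7, 9)


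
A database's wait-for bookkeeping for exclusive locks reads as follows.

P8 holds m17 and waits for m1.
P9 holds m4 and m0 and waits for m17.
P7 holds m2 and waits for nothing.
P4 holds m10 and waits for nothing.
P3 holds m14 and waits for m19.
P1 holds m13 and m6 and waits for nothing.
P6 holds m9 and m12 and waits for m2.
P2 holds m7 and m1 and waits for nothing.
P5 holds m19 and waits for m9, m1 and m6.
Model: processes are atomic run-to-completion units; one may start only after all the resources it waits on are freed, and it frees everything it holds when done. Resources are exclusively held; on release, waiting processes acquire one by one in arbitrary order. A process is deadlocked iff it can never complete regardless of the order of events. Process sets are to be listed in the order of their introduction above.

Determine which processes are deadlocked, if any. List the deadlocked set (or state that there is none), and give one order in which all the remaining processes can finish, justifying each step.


The deadlocked set is empty.
Key observation: the waits form no ring: some process can always run, and its releases unblock the others one by one.
The rest can finish in the order P2, P7, P6, P8, P1, P5, P3, P9, P4.
Check, step by step:
  run P2 (it waits on nothing); releases m7 and m1
  run P7 (it waits on nothing); releases m2
  run P6 (all its waits — m2 — are resolved); releases m9 and m12
  run P8 (all its waits — m1 — are resolved); releases m17
  run P1 (it waits on nothing); releases m13 and m6
  run P5 (all its waits — m9, m1 and m6 — are resolved); releases m19
  run P3 (all its waits — m19 — are resolved); releases m14
  run P9 (all its waits — m17 — are resolved); releases m4 and m0
  run P4 (it waits on nothing); releases m10


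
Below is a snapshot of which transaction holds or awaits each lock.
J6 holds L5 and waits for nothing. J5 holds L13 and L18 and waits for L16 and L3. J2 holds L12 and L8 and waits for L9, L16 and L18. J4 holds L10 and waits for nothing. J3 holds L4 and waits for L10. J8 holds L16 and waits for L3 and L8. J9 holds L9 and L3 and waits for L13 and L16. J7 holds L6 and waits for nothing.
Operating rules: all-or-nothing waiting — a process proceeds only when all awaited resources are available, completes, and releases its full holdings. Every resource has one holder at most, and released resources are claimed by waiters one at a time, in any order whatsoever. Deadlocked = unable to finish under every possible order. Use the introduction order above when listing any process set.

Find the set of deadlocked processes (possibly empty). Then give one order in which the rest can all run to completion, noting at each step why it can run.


Deadlocked set: J5, J2, J8 and J9.
Key observation: along J5 -> J8 -> J2 -> J5, each member waits on what the next one holds — a deadlock; J9 is caught in further circular waits.
The rest can finish in the order J6, J4, J7, J3.
Check, step by step:
  J6 waits on nothing -> runs at once and releases L5
  J4 waits on nothing -> runs at once and releases L10
  J7 waits on nothing -> runs at once and releases L6
  J3: everything it awaited (L10) is free; runs, freeing L4


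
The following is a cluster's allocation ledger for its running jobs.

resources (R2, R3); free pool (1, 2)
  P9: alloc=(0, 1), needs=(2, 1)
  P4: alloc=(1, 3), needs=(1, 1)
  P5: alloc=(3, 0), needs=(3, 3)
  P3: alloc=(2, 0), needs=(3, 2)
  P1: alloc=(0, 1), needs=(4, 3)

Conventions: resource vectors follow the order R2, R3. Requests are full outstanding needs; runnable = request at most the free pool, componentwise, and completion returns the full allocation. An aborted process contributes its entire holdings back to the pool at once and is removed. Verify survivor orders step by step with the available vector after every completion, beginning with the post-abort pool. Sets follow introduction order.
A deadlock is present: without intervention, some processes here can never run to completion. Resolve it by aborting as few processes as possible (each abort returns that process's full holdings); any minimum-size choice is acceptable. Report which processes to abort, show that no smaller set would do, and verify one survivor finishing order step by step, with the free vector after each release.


Minimum abort set: P3.
Key observation: P5 had no path to completion before; after the abort of P3 ((2, 0) returned), step 2 is where it fits.
Why nothing smaller works: aborting no one leaves the state deadlocked as given.
One survivor order: P9, P5, P4, P1. Verifying each step (post-abort pool first):
  pool = (3, 2)
  P9: need (2, 1) fits (3, 2); releases (0, 1), pool now (3, 3)
  P5: need (3, 3) fits (3, 3); releases (3, 0), pool now (6, 3)
  P4: need (1, 1) fits (6, 3); releases (1, 3), pool now (7, 6)
  P1: need (4, 3) fits (7, 6); releases (0, 1), pool now (7, 7)


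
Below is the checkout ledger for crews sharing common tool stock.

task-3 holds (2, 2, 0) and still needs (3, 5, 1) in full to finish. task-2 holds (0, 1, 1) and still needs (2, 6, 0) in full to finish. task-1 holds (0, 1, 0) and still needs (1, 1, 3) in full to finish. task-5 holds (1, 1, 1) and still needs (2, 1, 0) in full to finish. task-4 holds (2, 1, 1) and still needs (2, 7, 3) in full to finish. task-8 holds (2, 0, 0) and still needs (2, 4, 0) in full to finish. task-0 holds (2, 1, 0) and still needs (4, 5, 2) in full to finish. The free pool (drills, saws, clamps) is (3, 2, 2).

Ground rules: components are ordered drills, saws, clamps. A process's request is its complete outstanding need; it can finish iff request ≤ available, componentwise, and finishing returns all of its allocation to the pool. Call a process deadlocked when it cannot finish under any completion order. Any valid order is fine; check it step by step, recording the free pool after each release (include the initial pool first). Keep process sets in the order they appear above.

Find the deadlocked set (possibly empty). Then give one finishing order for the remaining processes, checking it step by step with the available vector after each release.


The deadlocked set is task-3, task-2, task-4 and task-0.
Key observation: the pool after task-5, task-1, task-8 is (6, 4, 3); every surviving request exceeds it in saws, so progress ends there.
One completion order for the rest: task-5, task-1, task-8. Check, step by step:
  pool = (3, 2, 2)
  task-5: need (2, 1, 0) fits (3, 2, 2); releases (1, 1, 1), pool now (4, 3, 3)
  task-1: need (1, 1, 3) fits (4, 3, 3); releases (0, 1, 0), pool now (4, 4, 3)
  task-8: need (2, 4, 0) fits (4, 4, 3); releases (2, 0, 0), pool now (6, 4, 3)
The stuck group stays short no matter what:
  task-3 cannot run: need (3, 5, 1) vs free (6, 4, 3) (insufficient saws)
  task-2 cannot run: need (2, 6, 0) vs free (6, 4, 3) (insufficient saws)
  task-4 cannot run: need (2, 7, 3) vs free (6, 4, 3) (insufficient saws)
  task-0 cannot run: need (4, 5, 2) vs free (6, 4, 3) (insufficient saws)


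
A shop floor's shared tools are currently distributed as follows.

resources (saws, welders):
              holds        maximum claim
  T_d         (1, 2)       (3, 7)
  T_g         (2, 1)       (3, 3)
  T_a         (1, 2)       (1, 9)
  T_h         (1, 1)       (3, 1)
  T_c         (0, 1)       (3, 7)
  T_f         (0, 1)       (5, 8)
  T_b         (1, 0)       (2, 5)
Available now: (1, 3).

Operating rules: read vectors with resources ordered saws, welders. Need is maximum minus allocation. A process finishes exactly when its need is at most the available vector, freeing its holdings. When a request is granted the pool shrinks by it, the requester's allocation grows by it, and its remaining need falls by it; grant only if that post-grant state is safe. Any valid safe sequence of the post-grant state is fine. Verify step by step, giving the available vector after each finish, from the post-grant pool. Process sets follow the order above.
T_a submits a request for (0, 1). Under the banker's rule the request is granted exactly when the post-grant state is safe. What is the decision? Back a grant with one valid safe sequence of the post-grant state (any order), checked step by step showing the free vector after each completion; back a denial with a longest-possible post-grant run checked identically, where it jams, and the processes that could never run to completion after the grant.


DENY — the pretend-granted state is unsafe.
Key observation: no order helps: past T_g, T_h, the free pool tops out at (4, 4), below what each blocked process needs in welders.
Pretend the grant happened; the run T_g, T_h goes as far as possible. Walking it through:
  pool = (1, 2)
  run T_g (needs (1, 2), free (1, 2)); after release of (2, 1) the pool is (3, 3)
  run T_h (needs (2, 0), free (3, 3)); after release of (1, 1) the pool is (4, 4)
  T_d cannot run: need (2, 5) vs free (4, 4) (insufficient welders)
  T_a cannot run: need (0, 6) vs free (4, 4) (insufficient welders)
  T_c cannot run: need (3, 6) vs free (4, 4) (insufficient welders)
  T_f cannot run: need (5, 7) vs free (4, 4) (insufficient saws and welders)
  T_b cannot run: need (1, 5) vs free (4, 4) (insufficient welders)
Had the request been granted, T_d, T_a, T_c, T_f and T_b could never finish.


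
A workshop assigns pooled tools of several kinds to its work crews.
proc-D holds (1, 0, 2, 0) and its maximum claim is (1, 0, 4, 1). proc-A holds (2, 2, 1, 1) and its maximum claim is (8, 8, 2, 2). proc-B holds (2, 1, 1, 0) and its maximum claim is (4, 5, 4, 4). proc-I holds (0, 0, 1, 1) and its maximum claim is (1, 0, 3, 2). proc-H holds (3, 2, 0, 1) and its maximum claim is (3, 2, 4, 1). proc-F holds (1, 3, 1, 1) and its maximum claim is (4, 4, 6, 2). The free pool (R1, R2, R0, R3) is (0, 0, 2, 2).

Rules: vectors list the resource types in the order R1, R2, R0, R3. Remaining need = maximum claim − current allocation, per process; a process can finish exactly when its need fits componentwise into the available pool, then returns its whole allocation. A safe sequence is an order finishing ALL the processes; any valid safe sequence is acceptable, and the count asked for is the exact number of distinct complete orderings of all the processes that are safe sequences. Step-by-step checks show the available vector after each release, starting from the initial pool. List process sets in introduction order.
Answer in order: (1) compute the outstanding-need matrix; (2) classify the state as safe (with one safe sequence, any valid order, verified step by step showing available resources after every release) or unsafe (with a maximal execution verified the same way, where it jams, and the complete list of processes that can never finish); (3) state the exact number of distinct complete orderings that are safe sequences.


(1) Outstanding need per process (order R1, R2, R0, R3):
  proc-D: (0, 0, 2, 1)
  proc-A: (6, 6, 1, 1)
  proc-B: (2, 4, 3, 4)
  proc-I: (1, 0, 2, 1)
  proc-H: (0, 0, 4, 0)
  proc-F: (3, 1, 5, 1)
(2) The state is SAFE; one workable sequence: proc-D, proc-H, proc-I, proc-F, proc-B, proc-A.
Key observation: at proc-D the run first touches a limit — (0, 0, 2, 1) against (0, 0, 2, 2), exact on a resource it actually requests.
Walking it through:
  pool = (0, 0, 2, 2)
  proc-D needs (0, 0, 2, 1) <= (0, 0, 2, 2) -> finishes; pool += (1, 0, 2, 0) = (1, 0, 4, 2)
  proc-H needs (0, 0, 4, 0) <= (1, 0, 4, 2) -> finishes; pool += (3, 2, 0, 1) = (4, 2, 4, 3)
  proc-I needs (1, 0, 2, 1) <= (4, 2, 4, 3) -> finishes; pool += (0, 0, 1, 1) = (4, 2, 5, 4)
  proc-F needs (3, 1, 5, 1) <= (4, 2, 5, 4) -> finishes; pool += (1, 3, 1, 1) = (5, 5, 6, 5)
  proc-B needs (2, 4, 3, 4) <= (5, 5, 6, 5) -> finishes; pool += (2, 1, 1, 0) = (7, 6, 7, 5)
  proc-A needs (6, 6, 1, 1) <= (7, 6, 7, 5) -> finishes; pool += (2, 2, 1, 1) = (9, 8, 8, 6)
(3) Exactly 2 of the possible complete orderings are safe sequences.


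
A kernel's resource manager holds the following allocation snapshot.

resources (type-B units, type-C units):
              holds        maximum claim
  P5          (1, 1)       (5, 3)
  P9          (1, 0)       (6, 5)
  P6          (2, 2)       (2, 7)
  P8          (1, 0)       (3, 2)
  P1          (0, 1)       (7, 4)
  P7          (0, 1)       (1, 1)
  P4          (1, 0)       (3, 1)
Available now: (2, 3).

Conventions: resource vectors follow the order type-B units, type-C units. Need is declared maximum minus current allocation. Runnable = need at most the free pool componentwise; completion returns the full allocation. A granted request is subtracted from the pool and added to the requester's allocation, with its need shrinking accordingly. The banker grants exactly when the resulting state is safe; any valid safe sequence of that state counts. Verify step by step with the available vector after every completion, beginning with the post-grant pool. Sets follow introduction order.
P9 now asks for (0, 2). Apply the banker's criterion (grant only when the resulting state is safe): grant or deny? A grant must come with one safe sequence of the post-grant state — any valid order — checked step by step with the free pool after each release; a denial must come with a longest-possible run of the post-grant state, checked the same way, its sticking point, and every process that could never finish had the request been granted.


GRANT. The post-grant state is safe; one safe sequence: P7, P8, P4, P5, P9, P6, P1.
Key observation: (2, 1) free after granting still covers P7 first, and each release covers the next.
Step-by-step check of the post-grant state:
  pool = (2, 1)
  run P7 (needs (1, 0), free (2, 1)); after release of (0, 1) the pool is (2, 2)
  run P8 (needs (2, 2), free (2, 2)); after release of (1, 0) the pool is (3, 2)
  run P4 (needs (2, 1), free (3, 2)); after release of (1, 0) the pool is (4, 2)
  run P5 (needs (4, 2), free (4, 2)); after release of (1, 1) the pool is (5, 3)
  run P9 (needs (5, 3), free (5, 3)); after release of (1, 2) the pool is (6, 5)
  run P6 (needs (0, 5), free (6, 5)); after release of (2, 2) the pool is (8, 7)
  run P1 (needs (7, 3), free (8, 7)); after release of (0, 1) the pool is (8, 8)
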